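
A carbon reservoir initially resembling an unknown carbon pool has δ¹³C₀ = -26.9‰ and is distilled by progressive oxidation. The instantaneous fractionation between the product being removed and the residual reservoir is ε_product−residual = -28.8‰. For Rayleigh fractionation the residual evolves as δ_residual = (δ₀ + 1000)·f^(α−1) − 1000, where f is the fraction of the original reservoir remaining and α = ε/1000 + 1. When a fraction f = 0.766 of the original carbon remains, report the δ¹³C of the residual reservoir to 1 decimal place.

Rayleigh residual: δ_res = (δ₀ + 1000)·f^(α−1) − 1000
α = ε/1000 + 1 = 0.97120, so α − 1 = -0.02880
f^(α−1) = 0.766^(-0.02880) = 1.007707
δ_res = (-26.9 + 1000) × 1.007707 − 1000 = 980.600 − 1000 = -19.40‰

-19.4‰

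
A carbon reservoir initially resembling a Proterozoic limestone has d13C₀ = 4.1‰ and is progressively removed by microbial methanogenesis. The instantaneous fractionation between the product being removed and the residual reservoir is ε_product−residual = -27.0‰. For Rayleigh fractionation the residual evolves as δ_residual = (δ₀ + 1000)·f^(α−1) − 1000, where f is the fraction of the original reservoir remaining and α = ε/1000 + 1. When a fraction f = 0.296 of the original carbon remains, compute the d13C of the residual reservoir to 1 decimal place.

Rayleigh residual: δ_res = (δ₀ + 1000)·f^(α−1) − 1000
α = ε/1000 + 1 = 0.97300, so α − 1 = -0.02700
f^(α−1) = 0.296^(-0.02700) = 1.033416
δ_res = (4.1 + 1000) × 1.033416 − 1000 = 1037.653 − 1000 = 37.65‰

37.7‰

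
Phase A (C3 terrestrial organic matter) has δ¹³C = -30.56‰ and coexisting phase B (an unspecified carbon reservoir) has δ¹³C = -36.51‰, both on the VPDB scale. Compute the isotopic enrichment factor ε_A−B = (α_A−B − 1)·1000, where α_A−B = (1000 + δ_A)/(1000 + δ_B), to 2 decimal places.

α_A−B = (1000 + -30.56) / (1000 + -36.51) = 969.44 / 963.49 = 1.006175
ε_A−B = (1.006175 − 1) × 1000 = 6.175‰
(The approximation ε ≈ δ_A − δ_B would give 5.95‰.)

6.18‰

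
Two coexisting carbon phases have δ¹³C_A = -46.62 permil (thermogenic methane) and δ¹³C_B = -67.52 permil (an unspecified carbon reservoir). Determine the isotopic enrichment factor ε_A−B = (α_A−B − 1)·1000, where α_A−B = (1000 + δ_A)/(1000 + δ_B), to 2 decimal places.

22.41 permil

α_A−B = (1000 + -46.62) / (1000 + -67.52) = 953.38 / 932.48 = 1.022413
ε_A−B = (1.022413 − 1) × 1000 = 22.413 permil
(The approximation ε ≈ δ_A − δ_B would give 20.90 permil.)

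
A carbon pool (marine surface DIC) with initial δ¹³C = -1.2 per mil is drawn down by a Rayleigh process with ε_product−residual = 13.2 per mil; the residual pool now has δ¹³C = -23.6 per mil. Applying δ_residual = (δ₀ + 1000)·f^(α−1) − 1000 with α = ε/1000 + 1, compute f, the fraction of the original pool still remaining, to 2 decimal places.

α − 1 = ε/1000 = 0.0132
(δ_res + 1000)/(δ₀ + 1000) = (-23.6 + 1000)/(-1.2 + 1000) = 976.4/998.8 = 0.977573
f = 0.977573^(1/0.0132) = exp(ln(0.977573)/0.0132) = exp(-0.02268/0.0132)
f = exp(-1.7183) = 0.1794

0.18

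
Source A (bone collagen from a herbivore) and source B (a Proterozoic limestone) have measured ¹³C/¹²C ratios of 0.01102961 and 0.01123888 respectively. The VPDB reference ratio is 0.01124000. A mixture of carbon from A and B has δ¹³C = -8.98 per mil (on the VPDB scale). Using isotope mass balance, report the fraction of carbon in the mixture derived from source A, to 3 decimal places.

0.477

δ_A = (0.01102961/0.01124000 − 1)×1000 = (0.981282 − 1)×1000 = -18.718 per mil
δ_B = (0.01123888/0.01124000 − 1)×1000 = (0.999900 − 1)×1000 = -0.100 per mil
f_A = (δ_mix − δ_B)/(δ_A − δ_B) = (-8.98 − (-0.100))/(-18.718 − (-0.100))
f_A = -8.880 / -18.618 = 0.4770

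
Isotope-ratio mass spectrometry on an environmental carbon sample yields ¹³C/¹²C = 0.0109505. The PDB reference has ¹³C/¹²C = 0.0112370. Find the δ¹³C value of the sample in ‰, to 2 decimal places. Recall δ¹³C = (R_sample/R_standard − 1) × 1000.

-25.50‰

δ¹³C = (R_sample / R_standard − 1) × 1000
R_sample / R_standard = 0.0109505 / 0.0112370 = 0.974504
δ¹³C = (0.974504 − 1) × 1000 = -25.496‰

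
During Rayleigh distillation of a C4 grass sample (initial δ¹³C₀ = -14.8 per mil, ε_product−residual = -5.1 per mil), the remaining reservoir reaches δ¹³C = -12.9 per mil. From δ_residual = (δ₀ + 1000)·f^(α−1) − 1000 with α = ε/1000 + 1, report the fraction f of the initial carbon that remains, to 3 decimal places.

0.685

α − 1 = ε/1000 = -0.0051
(δ_res + 1000)/(δ₀ + 1000) = (-12.9 + 1000)/(-14.8 + 1000) = 987.1/985.2 = 1.001929
f = 1.001929^(1/-0.0051) = exp(ln(1.001929)/-0.0051) = exp(0.00193/-0.0051)
f = exp(-0.3778) = 0.6854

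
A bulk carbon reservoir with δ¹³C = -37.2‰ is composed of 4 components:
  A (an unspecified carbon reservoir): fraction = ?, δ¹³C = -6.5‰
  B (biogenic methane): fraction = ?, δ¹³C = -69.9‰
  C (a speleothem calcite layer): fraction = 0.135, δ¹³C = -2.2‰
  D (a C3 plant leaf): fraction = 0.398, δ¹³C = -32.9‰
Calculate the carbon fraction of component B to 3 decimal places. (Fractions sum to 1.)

Let f_B and f_A be the unknown fractions; fractions sum to 1 so f_B + f_A = 0.467.
Mass balance: Σ fᵢ·δᵢ = δ_bulk ⇒ f_B·(-69.9) + f_A·(-6.5) = -37.2 − (-13.391) = -23.809
Substitute f_A = 0.467 − f_B:
f_B·(-69.9 − -6.5) = -23.809 − 0.467×(-6.5) = -20.773
f_B = -20.773 / -63.4 = 0.3277

0.328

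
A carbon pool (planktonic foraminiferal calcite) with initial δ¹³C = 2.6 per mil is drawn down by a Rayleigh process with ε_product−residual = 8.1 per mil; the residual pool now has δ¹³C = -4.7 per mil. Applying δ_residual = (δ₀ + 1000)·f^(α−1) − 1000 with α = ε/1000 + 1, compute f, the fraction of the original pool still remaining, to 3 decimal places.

0.406

α − 1 = ε/1000 = 0.0081
(δ_res + 1000)/(δ₀ + 1000) = (-4.7 + 1000)/(2.6 + 1000) = 995.3/1002.6 = 0.992719
f = 0.992719^(1/0.0081) = exp(ln(0.992719)/0.0081) = exp(-0.00731/0.0081)
f = exp(-0.9022) = 0.4057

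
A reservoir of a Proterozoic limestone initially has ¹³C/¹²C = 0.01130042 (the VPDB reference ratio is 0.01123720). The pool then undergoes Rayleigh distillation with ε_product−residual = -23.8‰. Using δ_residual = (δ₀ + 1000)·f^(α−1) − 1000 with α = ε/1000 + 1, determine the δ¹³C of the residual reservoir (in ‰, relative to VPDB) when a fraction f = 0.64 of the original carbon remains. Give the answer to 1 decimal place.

16.4‰

δ₀ = (0.01130042/0.01123720 − 1)×1000 = (1.005626 − 1)×1000 = 5.626‰
α − 1 = ε/1000 = -0.0238
f^(α−1) = 0.64^(-0.0238) = 1.010678
δ_res = (5.626 + 1000) × 1.010678 − 1000 = 1016.364 − 1000 = 16.36‰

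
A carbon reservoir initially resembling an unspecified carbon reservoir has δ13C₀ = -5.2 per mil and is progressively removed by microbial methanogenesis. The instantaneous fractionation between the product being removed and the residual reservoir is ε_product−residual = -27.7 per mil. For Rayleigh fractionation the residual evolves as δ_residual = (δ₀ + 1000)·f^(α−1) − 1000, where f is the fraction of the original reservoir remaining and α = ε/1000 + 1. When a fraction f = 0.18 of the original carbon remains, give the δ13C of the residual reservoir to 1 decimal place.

43.2 per mil

Rayleigh residual: δ_res = (δ₀ + 1000)·f^(α−1) − 1000
α = ε/1000 + 1 = 0.97230, so α − 1 = -0.02770
f^(α−1) = 0.18^(-0.02770) = 1.048646
δ_res = (-5.2 + 1000) × 1.048646 − 1000 = 1043.193 − 1000 = 43.19 per mil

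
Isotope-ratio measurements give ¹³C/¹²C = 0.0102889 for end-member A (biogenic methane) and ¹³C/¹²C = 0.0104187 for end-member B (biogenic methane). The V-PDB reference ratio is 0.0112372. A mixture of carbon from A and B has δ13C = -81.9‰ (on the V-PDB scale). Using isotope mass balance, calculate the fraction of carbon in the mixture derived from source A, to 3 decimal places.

δ_A = (0.0102889/0.0112372 − 1)×1000 = (0.915611 − 1)×1000 = -84.389‰
δ_B = (0.0104187/0.0112372 − 1)×1000 = (0.927162 − 1)×1000 = -72.838‰
f_A = (δ_mix − δ_B)/(δ_A − δ_B) = (-81.9 − (-72.838))/(-84.389 − (-72.838))
f_A = -9.062 / -11.551 = 0.7845

0.784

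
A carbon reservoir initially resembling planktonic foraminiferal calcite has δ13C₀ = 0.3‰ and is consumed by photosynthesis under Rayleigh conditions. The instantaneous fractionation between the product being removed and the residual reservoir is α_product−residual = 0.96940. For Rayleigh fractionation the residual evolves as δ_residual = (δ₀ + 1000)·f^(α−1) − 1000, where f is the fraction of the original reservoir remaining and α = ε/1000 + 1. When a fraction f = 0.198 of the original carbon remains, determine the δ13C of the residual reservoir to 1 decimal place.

51.1‰

Rayleigh residual: δ_res = (δ₀ + 1000)·f^(α−1) − 1000
α − 1 = -0.03060
f^(α−1) = 0.198^(-0.03060) = 1.050805
δ_res = (0.3 + 1000) × 1.050805 − 1000 = 1051.120 − 1000 = 51.12‰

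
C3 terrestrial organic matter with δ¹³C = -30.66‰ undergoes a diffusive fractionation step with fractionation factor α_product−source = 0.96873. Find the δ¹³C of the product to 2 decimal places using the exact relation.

δ_product = (δ_source + 1000)·α − 1000
δ_product = (-30.66 + 1000) × 0.96873 − 1000
δ_product = 939.029 − 1000 = -60.971‰

-60.97‰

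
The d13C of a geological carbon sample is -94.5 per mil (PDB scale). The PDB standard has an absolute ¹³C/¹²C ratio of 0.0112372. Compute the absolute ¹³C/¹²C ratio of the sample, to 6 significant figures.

R_sample = R_standard × (d13C/1000 + 1)
R_sample = 0.0112372 × (-94.5/1000 + 1) = 0.0112372 × 0.905500
R_sample = 0.0101753

0.0101753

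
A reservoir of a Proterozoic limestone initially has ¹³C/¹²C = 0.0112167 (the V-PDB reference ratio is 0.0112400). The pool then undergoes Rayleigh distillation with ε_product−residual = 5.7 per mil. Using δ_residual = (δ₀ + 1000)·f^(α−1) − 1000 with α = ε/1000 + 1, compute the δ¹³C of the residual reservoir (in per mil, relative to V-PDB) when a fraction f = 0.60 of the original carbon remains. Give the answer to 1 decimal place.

δ₀ = (0.0112167/0.0112400 − 1)×1000 = (0.997927 − 1)×1000 = -2.073 per mil
α − 1 = ε/1000 = 0.0057
f^(α−1) = 0.60^(0.0057) = 0.997093
δ_res = (-2.073 + 1000) × 0.997093 − 1000 = 995.026 − 1000 = -4.97 per mil

-5.0 per mil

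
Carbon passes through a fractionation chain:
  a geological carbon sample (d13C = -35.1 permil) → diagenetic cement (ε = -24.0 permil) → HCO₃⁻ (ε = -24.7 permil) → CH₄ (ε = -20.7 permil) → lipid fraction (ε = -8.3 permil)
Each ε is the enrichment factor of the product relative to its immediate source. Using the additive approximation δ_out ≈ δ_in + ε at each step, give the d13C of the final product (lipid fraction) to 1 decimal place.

step 1: δ ≈ -35.1 + (-24.0) = -59.1 permil
step 2: δ ≈ -59.1 + (-24.7) = -83.8 permil
step 3: δ ≈ -83.8 + (-20.7) = -104.5 permil
step 4: δ ≈ -104.5 + (-8.3) = -112.8 permil

-112.8 permil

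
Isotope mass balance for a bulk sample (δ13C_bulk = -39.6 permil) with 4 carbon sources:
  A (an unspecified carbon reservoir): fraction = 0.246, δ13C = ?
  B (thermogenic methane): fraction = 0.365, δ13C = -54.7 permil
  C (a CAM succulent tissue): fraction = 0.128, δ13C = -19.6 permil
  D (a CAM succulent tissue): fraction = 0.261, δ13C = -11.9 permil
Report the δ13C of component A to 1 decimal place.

Isotope mass balance: δ_bulk = Σ fᵢ·δᵢ.
-39.6 = 0.246×δ_A + 0.365×(-54.7) + 0.128×(-19.6) + 0.261×(-11.9)
0.246·δ_A = -39.6 − (-25.580) = -14.020
δ_A = -14.020 / 0.246 = -56.99 permil

-57.0 permil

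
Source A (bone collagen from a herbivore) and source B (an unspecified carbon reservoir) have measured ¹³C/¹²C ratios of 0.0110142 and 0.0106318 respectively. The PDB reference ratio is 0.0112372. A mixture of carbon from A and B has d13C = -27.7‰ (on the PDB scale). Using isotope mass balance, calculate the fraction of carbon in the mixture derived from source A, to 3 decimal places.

0.769

δ_A = (0.0110142/0.0112372 − 1)×1000 = (0.980155 − 1)×1000 = -19.845‰
δ_B = (0.0106318/0.0112372 − 1)×1000 = (0.946125 − 1)×1000 = -53.875‰
f_A = (δ_mix − δ_B)/(δ_A − δ_B) = (-27.7 − (-53.875))/(-19.845 − (-53.875))
f_A = 26.175 / 34.030 = 0.7692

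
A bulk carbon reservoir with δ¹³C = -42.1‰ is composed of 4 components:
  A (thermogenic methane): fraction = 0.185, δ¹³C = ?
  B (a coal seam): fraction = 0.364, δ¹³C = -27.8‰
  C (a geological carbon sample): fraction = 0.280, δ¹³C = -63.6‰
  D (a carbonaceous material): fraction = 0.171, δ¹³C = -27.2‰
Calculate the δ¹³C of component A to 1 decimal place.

Isotope mass balance: δ_bulk = Σ fᵢ·δᵢ.
-42.1 = 0.185×δ_A + 0.364×(-27.8) + 0.280×(-63.6) + 0.171×(-27.2)
0.185·δ_A = -42.1 − (-32.578) = -9.522
δ_A = -9.522 / 0.185 = -51.47‰

-51.5‰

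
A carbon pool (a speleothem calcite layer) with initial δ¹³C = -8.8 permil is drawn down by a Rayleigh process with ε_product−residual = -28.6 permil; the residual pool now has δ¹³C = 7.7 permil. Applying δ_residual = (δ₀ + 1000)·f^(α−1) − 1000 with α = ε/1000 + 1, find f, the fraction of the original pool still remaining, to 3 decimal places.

α − 1 = ε/1000 = -0.0286
(δ_res + 1000)/(δ₀ + 1000) = (7.7 + 1000)/(-8.8 + 1000) = 1007.7/991.2 = 1.016646
f = 1.016646^(1/-0.0286) = exp(ln(1.016646)/-0.0286) = exp(0.01651/-0.0286)
f = exp(-0.5773) = 0.5614

0.561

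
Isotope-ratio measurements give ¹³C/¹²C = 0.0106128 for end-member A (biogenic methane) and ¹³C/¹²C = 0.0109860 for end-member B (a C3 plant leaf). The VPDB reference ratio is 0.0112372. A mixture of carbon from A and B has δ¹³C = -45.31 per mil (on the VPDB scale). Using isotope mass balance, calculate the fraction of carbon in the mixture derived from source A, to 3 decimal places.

δ_A = (0.0106128/0.0112372 − 1)×1000 = (0.944435 − 1)×1000 = -55.565 per mil
δ_B = (0.0109860/0.0112372 − 1)×1000 = (0.977646 − 1)×1000 = -22.354 per mil
f_A = (δ_mix − δ_B)/(δ_A − δ_B) = (-45.31 − (-22.354))/(-55.565 − (-22.354))
f_A = -22.956 / -33.211 = 0.6912

0.691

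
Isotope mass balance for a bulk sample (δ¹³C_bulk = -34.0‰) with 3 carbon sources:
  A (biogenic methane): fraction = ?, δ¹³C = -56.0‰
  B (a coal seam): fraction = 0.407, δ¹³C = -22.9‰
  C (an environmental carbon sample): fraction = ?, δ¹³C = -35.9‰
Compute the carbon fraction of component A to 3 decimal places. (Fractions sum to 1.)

Let f_A and f_C be the unknown fractions; fractions sum to 1 so f_A + f_C = 0.593.
Mass balance: Σ fᵢ·δᵢ = δ_bulk ⇒ f_A·(-56.0) + f_C·(-35.9) = -34.0 − (-9.320) = -24.680
Substitute f_C = 0.593 − f_A:
f_A·(-56.0 − -35.9) = -24.680 − 0.593×(-35.9) = -3.391
f_A = -3.391 / -20.1 = 0.1687

0.169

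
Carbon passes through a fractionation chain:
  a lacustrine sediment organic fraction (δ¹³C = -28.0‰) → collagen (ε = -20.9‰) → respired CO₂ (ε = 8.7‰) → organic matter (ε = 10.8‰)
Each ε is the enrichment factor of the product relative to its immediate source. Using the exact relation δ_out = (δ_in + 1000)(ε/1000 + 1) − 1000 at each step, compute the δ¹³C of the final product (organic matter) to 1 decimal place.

step 1: δ = (-28.00 + 1000)·(-20.9/1000 + 1) − 1000 = -48.31‰
step 2: δ = (-48.31 + 1000)·(8.7/1000 + 1) − 1000 = -40.04‰
step 3: δ = (-40.04 + 1000)·(10.8/1000 + 1) − 1000 = -29.67‰

-29.7‰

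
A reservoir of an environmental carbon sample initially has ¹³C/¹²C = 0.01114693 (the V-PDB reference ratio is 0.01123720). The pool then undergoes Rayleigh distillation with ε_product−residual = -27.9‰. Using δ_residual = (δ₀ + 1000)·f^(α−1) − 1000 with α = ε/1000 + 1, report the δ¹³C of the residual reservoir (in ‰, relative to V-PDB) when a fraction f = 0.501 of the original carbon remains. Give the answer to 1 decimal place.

δ₀ = (0.01114693/0.01123720 − 1)×1000 = (0.991967 − 1)×1000 = -8.033‰
α − 1 = ε/1000 = -0.0279
f^(α−1) = 0.501^(-0.0279) = 1.019470
δ_res = (-8.033 + 1000) × 1.019470 − 1000 = 1011.281 − 1000 = 11.28‰

11.3‰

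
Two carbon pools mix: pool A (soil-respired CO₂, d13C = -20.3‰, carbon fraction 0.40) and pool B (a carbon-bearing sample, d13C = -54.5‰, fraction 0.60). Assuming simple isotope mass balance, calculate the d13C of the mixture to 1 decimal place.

δ_mix = f_A·δ_A + f_B·δ_B
δ_mix = 0.40 × (-20.3) + 0.60 × (-54.5)
δ_mix = -8.12 + -32.70 = -40.82‰

-40.8‰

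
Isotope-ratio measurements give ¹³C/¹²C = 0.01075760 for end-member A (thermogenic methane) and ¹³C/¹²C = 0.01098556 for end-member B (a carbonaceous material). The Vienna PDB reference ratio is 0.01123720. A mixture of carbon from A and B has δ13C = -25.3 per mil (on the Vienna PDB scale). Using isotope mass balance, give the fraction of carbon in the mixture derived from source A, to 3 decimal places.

δ_A = (0.01075760/0.01123720 − 1)×1000 = (0.957320 − 1)×1000 = -42.680 per mil
δ_B = (0.01098556/0.01123720 − 1)×1000 = (0.977607 − 1)×1000 = -22.393 per mil
f_A = (δ_mix − δ_B)/(δ_A − δ_B) = (-25.3 − (-22.393))/(-42.680 − (-22.393))
f_A = -2.907 / -20.286 = 0.1433

0.143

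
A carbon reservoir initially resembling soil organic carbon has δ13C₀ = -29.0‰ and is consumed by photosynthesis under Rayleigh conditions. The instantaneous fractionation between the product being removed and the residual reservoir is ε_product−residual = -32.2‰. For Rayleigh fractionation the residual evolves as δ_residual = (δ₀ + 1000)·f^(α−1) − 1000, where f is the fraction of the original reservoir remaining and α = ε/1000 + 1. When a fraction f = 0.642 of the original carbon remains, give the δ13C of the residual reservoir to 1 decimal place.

-15.0‰

Rayleigh residual: δ_res = (δ₀ + 1000)·f^(α−1) − 1000
α = ε/1000 + 1 = 0.96780, so α − 1 = -0.03220
f^(α−1) = 0.642^(-0.03220) = 1.014372
δ_res = (-29.0 + 1000) × 1.014372 − 1000 = 984.955 − 1000 = -15.04‰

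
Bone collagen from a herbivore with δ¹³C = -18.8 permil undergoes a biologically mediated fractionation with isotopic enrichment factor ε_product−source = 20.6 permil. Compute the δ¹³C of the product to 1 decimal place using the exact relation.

Exactly, δ_product = (δ_source + 1000)·(ε/1000 + 1) − 1000.
δ_product = (-18.8 + 1000) × (20.6/1000 + 1) − 1000
δ_product = 1.41 permil

1.4 permil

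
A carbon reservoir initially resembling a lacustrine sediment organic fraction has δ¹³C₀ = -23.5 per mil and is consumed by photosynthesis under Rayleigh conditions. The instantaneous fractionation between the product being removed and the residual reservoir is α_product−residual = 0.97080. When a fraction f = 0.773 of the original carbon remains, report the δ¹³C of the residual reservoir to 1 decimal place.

Rayleigh residual: δ_res = (δ₀ + 1000)·f^(α−1) − 1000
α − 1 = -0.02920
f^(α−1) = 0.773^(-0.02920) = 1.007547
δ_res = (-23.5 + 1000) × 1.007547 − 1000 = 983.869 − 1000 = -16.13 per mil

-16.1 per mil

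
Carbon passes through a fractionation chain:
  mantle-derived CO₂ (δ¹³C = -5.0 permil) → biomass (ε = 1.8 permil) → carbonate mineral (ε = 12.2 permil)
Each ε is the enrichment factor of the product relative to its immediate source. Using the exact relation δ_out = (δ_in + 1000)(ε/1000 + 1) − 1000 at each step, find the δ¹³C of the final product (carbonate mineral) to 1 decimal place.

9.0 permil

step 1: δ = (-5.00 + 1000)·(1.8/1000 + 1) − 1000 = -3.21 permil
step 2: δ = (-3.21 + 1000)·(12.2/1000 + 1) − 1000 = 8.95 permil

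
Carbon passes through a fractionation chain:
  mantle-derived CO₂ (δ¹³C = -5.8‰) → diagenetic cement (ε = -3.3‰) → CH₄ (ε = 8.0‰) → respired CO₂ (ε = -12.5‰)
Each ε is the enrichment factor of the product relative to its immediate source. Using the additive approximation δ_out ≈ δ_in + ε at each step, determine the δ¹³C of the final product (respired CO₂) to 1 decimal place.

step 1: δ ≈ -5.8 + (-3.3) = -9.1‰
step 2: δ ≈ -9.1 + (8.0) = -1.1‰
step 3: δ ≈ -1.1 + (-12.5) = -13.6‰

-13.6‰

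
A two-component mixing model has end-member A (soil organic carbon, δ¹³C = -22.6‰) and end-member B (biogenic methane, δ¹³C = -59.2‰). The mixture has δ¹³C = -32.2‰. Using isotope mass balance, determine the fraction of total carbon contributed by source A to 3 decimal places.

0.738

δ_mix = f_A·δ_A + (1 − f_A)·δ_B  ⇒  f_A = (δ_mix − δ_B)/(δ_A − δ_B)
f_A = (-32.2 − (-59.2)) / (-22.6 − (-59.2))
f_A = 27.0 / 36.6 = 0.7377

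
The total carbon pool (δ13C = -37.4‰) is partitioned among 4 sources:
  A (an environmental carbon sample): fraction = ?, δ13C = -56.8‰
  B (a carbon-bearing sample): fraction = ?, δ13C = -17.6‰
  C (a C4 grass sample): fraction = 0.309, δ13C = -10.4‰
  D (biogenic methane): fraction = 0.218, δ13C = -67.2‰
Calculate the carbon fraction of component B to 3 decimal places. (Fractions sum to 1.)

Let f_B and f_A be the unknown fractions; fractions sum to 1 so f_B + f_A = 0.473.
Mass balance: Σ fᵢ·δᵢ = δ_bulk ⇒ f_B·(-17.6) + f_A·(-56.8) = -37.4 − (-17.863) = -19.537
Substitute f_A = 0.473 − f_B:
f_B·(-17.6 − -56.8) = -19.537 − 0.473×(-56.8) = 7.330
f_B = 7.330 / 39.2 = 0.1870

0.187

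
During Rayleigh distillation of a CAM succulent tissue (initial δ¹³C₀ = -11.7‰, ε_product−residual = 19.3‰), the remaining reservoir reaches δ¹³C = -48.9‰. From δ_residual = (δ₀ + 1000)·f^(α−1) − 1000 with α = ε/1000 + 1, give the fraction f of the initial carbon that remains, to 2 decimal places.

α − 1 = ε/1000 = 0.0193
(δ_res + 1000)/(δ₀ + 1000) = (-48.9 + 1000)/(-11.7 + 1000) = 951.1/988.3 = 0.962360
f = 0.962360^(1/0.0193) = exp(ln(0.962360)/0.0193) = exp(-0.03837/0.0193)
f = exp(-1.9879) = 0.1370

0.14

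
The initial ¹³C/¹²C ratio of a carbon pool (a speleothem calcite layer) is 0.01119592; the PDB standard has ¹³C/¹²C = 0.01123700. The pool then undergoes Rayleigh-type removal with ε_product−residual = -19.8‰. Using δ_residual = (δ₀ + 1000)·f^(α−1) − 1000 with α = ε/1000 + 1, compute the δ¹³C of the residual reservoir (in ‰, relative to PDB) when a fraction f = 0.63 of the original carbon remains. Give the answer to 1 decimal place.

δ₀ = (0.01119592/0.01123700 − 1)×1000 = (0.996344 − 1)×1000 = -3.656‰
α − 1 = ε/1000 = -0.0198
f^(α−1) = 0.63^(-0.0198) = 1.009190
δ_res = (-3.656 + 1000) × 1.009190 − 1000 = 1005.501 − 1000 = 5.50‰

5.5‰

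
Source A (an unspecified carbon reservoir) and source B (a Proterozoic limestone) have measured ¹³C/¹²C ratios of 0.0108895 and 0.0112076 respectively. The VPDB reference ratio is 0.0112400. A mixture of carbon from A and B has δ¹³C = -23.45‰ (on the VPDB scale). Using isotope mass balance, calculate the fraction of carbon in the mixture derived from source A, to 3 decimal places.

δ_A = (0.0108895/0.0112400 − 1)×1000 = (0.968817 − 1)×1000 = -31.183‰
δ_B = (0.0112076/0.0112400 − 1)×1000 = (0.997117 − 1)×1000 = -2.883‰
f_A = (δ_mix − δ_B)/(δ_A − δ_B) = (-23.45 − (-2.883))/(-31.183 − (-2.883))
f_A = -20.567 / -28.301 = 0.7267

0.727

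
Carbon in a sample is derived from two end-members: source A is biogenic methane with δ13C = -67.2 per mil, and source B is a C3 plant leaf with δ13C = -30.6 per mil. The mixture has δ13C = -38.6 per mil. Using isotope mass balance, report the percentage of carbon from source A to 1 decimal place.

δ_mix = f_A·δ_A + (1 − f_A)·δ_B  ⇒  f_A = (δ_mix − δ_B)/(δ_A − δ_B)
f_A = (-38.6 − (-30.6)) / (-67.2 − (-30.6))
f_A = -8.0 / -36.6 = 0.2186

21.9%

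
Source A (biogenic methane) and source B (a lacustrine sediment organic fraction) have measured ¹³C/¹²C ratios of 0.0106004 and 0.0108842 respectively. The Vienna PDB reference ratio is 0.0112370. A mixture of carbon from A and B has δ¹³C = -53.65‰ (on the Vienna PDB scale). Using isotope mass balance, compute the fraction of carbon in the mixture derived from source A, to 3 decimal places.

0.881

δ_A = (0.0106004/0.0112370 − 1)×1000 = (0.943348 − 1)×1000 = -56.652‰
δ_B = (0.0108842/0.0112370 − 1)×1000 = (0.968604 − 1)×1000 = -31.396‰
f_A = (δ_mix − δ_B)/(δ_A − δ_B) = (-53.65 − (-31.396))/(-56.652 − (-31.396))
f_A = -22.254 / -25.256 = 0.8811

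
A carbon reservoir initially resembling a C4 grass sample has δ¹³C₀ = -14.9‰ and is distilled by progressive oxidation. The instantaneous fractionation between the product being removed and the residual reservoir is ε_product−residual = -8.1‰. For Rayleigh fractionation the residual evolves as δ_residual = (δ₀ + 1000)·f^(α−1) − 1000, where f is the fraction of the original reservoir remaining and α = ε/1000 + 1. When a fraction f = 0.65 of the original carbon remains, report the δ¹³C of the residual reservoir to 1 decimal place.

Rayleigh residual: δ_res = (δ₀ + 1000)·f^(α−1) − 1000
α = ε/1000 + 1 = 0.99190, so α − 1 = -0.00810
f^(α−1) = 0.65^(-0.00810) = 1.003495
δ_res = (-14.9 + 1000) × 1.003495 − 1000 = 988.543 − 1000 = -11.46‰

-11.5‰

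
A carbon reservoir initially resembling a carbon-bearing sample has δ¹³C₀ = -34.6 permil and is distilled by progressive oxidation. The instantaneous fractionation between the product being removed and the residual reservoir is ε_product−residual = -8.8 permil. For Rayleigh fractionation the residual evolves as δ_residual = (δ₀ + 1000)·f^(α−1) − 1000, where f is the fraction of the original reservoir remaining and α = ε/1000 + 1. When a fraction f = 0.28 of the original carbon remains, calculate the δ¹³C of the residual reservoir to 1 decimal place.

-23.7 permil

Rayleigh residual: δ_res = (δ₀ + 1000)·f^(α−1) − 1000
α = ε/1000 + 1 = 0.99120, so α − 1 = -0.00880
f^(α−1) = 0.28^(-0.00880) = 1.011265
δ_res = (-34.6 + 1000) × 1.011265 − 1000 = 976.275 − 1000 = -23.72 permil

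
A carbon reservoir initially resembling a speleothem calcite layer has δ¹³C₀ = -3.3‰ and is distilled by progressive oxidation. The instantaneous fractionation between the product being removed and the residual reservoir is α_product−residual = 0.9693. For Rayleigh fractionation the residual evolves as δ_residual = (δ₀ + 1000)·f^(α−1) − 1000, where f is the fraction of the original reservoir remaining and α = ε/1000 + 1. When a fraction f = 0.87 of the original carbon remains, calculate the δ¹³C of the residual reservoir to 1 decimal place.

1.0‰

Rayleigh residual: δ_res = (δ₀ + 1000)·f^(α−1) − 1000
α − 1 = -0.03070
f^(α−1) = 0.87^(-0.03070) = 1.004284
δ_res = (-3.3 + 1000) × 1.004284 − 1000 = 1000.970 − 1000 = 0.97‰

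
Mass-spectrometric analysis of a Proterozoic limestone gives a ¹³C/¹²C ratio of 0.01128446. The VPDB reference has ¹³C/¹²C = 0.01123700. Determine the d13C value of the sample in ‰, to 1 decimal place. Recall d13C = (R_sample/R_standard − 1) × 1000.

4.2‰

d13C = (R_sample / R_standard − 1) × 1000
R_sample / R_standard = 0.01128446 / 0.01123700 = 1.004224
d13C = (1.004224 − 1) × 1000 = 4.22‰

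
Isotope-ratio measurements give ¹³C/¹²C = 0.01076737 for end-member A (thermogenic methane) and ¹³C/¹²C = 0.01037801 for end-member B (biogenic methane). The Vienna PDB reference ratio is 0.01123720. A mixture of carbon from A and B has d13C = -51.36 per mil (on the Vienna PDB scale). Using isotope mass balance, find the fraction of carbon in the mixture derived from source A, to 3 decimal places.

δ_A = (0.01076737/0.01123720 − 1)×1000 = (0.958190 − 1)×1000 = -41.810 per mil
δ_B = (0.01037801/0.01123720 − 1)×1000 = (0.923541 − 1)×1000 = -76.459 per mil
f_A = (δ_mix − δ_B)/(δ_A − δ_B) = (-51.36 − (-76.459))/(-41.810 − (-76.459))
f_A = 25.099 / 34.649 = 0.7244

0.724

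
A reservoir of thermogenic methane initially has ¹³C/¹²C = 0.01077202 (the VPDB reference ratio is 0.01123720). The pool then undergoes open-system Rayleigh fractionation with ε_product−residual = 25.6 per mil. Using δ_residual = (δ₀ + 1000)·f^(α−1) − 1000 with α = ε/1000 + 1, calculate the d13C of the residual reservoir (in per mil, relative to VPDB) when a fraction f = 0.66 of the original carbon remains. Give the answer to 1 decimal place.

-51.5 per mil

δ₀ = (0.01077202/0.01123720 − 1)×1000 = (0.958604 − 1)×1000 = -41.396 per mil
α − 1 = ε/1000 = 0.0256
f^(α−1) = 0.66^(0.0256) = 0.989419
δ_res = (-41.396 + 1000) × 0.989419 − 1000 = 948.461 − 1000 = -51.54 per mil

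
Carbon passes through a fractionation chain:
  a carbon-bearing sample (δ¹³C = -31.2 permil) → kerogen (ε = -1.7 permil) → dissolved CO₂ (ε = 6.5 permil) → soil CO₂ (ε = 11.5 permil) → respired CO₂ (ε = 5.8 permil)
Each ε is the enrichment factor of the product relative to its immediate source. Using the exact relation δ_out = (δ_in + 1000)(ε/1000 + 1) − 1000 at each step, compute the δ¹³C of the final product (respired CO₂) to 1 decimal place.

-9.7 permil

step 1: δ = (-31.20 + 1000)·(-1.7/1000 + 1) − 1000 = -32.85 permil
step 2: δ = (-32.85 + 1000)·(6.5/1000 + 1) − 1000 = -26.56 permil
step 3: δ = (-26.56 + 1000)·(11.5/1000 + 1) − 1000 = -15.37 permil
step 4: δ = (-15.37 + 1000)·(5.8/1000 + 1) − 1000 = -9.66 permil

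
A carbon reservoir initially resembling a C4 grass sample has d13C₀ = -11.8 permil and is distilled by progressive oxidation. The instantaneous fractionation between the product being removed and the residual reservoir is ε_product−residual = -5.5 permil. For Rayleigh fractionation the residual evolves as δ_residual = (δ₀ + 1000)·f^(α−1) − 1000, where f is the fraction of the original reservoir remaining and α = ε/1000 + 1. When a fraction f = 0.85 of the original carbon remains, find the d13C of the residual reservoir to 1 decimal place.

-10.9 permil

Rayleigh residual: δ_res = (δ₀ + 1000)·f^(α−1) − 1000
α = ε/1000 + 1 = 0.99450, so α − 1 = -0.00550
f^(α−1) = 0.85^(-0.00550) = 1.000894
δ_res = (-11.8 + 1000) × 1.000894 − 1000 = 989.084 − 1000 = -10.92 permil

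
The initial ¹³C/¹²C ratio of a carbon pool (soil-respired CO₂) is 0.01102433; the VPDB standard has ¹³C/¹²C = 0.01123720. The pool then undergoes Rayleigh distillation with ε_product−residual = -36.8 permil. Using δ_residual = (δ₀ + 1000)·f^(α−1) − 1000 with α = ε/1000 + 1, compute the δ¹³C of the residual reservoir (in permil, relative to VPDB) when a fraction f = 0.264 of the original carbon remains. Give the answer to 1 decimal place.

δ₀ = (0.01102433/0.01123720 − 1)×1000 = (0.981057 − 1)×1000 = -18.943 permil
α − 1 = ε/1000 = -0.0368
f^(α−1) = 0.264^(-0.0368) = 1.050231
δ_res = (-18.943 + 1000) × 1.050231 − 1000 = 1030.336 − 1000 = 30.34 permil

30.3 permil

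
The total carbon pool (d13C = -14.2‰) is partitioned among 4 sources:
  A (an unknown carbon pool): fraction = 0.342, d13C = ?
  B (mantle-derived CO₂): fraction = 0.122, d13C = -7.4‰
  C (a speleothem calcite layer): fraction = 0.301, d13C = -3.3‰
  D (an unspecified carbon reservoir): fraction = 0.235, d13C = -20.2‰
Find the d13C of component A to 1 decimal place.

Isotope mass balance: δ_bulk = Σ fᵢ·δᵢ.
-14.2 = 0.342×δ_A + 0.122×(-7.4) + 0.301×(-3.3) + 0.235×(-20.2)
0.342·δ_A = -14.2 − (-6.643) = -7.557
δ_A = -7.557 / 0.342 = -22.10‰

-22.1‰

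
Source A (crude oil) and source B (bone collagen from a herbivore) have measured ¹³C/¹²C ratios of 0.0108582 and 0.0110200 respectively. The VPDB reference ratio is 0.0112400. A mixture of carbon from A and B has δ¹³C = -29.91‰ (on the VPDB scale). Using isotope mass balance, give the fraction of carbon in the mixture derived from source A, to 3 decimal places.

0.718

δ_A = (0.0108582/0.0112400 − 1)×1000 = (0.966032 − 1)×1000 = -33.968‰
δ_B = (0.0110200/0.0112400 − 1)×1000 = (0.980427 − 1)×1000 = -19.573‰
f_A = (δ_mix − δ_B)/(δ_A − δ_B) = (-29.91 − (-19.573))/(-33.968 − (-19.573))
f_A = -10.337 / -14.395 = 0.7181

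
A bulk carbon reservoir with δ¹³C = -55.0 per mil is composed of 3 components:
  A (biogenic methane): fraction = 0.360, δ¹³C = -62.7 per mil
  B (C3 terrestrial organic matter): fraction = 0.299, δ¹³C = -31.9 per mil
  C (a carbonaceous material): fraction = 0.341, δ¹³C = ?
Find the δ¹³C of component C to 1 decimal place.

Isotope mass balance: δ_bulk = Σ fᵢ·δᵢ.
-55.0 = 0.360×(-62.7) + 0.299×(-31.9) + 0.341×δ_C
0.341·δ_C = -55.0 − (-32.110) = -22.890
δ_C = -22.890 / 0.341 = -67.13 per mil

-67.1 per mil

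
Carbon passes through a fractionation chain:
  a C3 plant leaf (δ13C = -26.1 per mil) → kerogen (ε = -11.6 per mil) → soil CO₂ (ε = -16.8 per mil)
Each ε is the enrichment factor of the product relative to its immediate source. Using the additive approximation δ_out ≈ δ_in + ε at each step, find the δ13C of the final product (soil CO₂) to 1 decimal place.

step 1: δ ≈ -26.1 + (-11.6) = -37.7 per mil
step 2: δ ≈ -37.7 + (-16.8) = -54.5 per mil

-54.5 per mil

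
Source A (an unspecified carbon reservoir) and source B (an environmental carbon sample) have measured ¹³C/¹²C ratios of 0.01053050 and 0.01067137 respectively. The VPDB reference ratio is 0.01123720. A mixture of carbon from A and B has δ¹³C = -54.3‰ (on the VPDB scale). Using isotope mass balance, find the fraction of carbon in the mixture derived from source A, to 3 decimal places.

0.315

δ_A = (0.01053050/0.01123720 − 1)×1000 = (0.937111 − 1)×1000 = -62.889‰
δ_B = (0.01067137/0.01123720 − 1)×1000 = (0.949647 − 1)×1000 = -50.353‰
f_A = (δ_mix − δ_B)/(δ_A − δ_B) = (-54.3 − (-50.353))/(-62.889 − (-50.353))
f_A = -3.947 / -12.536 = 0.3148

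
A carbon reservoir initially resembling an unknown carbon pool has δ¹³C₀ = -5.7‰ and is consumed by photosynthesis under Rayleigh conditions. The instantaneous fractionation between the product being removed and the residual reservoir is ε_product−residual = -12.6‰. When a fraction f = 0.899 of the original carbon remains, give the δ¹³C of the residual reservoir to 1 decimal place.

-4.4‰

Rayleigh residual: δ_res = (δ₀ + 1000)·f^(α−1) − 1000
α = ε/1000 + 1 = 0.98740, so α − 1 = -0.01260
f^(α−1) = 0.899^(-0.01260) = 1.001342
δ_res = (-5.7 + 1000) × 1.001342 − 1000 = 995.635 − 1000 = -4.37‰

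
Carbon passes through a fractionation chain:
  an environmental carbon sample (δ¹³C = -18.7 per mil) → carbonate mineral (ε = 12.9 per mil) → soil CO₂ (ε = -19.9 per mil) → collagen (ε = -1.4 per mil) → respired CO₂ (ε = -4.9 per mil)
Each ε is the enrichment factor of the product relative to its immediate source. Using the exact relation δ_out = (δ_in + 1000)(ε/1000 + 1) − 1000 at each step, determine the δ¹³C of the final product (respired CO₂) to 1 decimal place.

-32.0 per mil

step 1: δ = (-18.70 + 1000)·(12.9/1000 + 1) − 1000 = -6.04 per mil
step 2: δ = (-6.04 + 1000)·(-19.9/1000 + 1) − 1000 = -25.82 per mil
step 3: δ = (-25.82 + 1000)·(-1.4/1000 + 1) − 1000 = -27.18 per mil
step 4: δ = (-27.18 + 1000)·(-4.9/1000 + 1) − 1000 = -31.95 per mil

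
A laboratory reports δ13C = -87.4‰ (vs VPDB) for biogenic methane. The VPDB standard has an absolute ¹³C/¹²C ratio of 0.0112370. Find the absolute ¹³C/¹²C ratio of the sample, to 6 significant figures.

0.0102549

R_sample = R_standard × (δ13C/1000 + 1)
R_sample = 0.0112370 × (-87.4/1000 + 1) = 0.0112370 × 0.912600
R_sample = 0.0102549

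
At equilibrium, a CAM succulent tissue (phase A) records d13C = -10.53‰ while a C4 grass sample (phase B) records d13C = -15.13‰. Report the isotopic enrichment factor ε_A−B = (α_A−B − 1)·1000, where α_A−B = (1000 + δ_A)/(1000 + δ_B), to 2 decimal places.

α_A−B = (1000 + -10.53) / (1000 + -15.13) = 989.47 / 984.87 = 1.004671
ε_A−B = (1.004671 − 1) × 1000 = 4.671‰
(The approximation ε ≈ δ_A − δ_B would give 4.60‰.)

4.67‰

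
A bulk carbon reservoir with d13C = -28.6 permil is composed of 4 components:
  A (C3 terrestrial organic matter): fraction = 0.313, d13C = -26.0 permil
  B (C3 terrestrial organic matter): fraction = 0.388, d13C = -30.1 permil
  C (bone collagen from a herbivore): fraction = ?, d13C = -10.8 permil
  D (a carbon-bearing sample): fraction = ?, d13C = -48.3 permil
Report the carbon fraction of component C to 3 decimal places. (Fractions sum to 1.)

0.151

Let f_C and f_D be the unknown fractions; fractions sum to 1 so f_C + f_D = 0.299.
Mass balance: Σ fᵢ·δᵢ = δ_bulk ⇒ f_C·(-10.8) + f_D·(-48.3) = -28.6 − (-19.817) = -8.783
Substitute f_D = 0.299 − f_C:
f_C·(-10.8 − -48.3) = -8.783 − 0.299×(-48.3) = 5.658
f_C = 5.658 / 37.5 = 0.1509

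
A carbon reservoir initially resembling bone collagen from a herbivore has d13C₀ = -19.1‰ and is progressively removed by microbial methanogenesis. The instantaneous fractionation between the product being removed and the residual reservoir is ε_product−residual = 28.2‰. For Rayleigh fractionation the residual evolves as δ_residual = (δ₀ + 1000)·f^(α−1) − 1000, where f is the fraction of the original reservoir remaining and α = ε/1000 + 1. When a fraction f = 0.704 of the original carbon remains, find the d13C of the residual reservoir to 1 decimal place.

-28.8‰

Rayleigh residual: δ_res = (δ₀ + 1000)·f^(α−1) − 1000
α = ε/1000 + 1 = 1.02820, so α − 1 = 0.02820
f^(α−1) = 0.704^(0.02820) = 0.990151
δ_res = (-19.1 + 1000) × 0.990151 − 1000 = 971.239 − 1000 = -28.76‰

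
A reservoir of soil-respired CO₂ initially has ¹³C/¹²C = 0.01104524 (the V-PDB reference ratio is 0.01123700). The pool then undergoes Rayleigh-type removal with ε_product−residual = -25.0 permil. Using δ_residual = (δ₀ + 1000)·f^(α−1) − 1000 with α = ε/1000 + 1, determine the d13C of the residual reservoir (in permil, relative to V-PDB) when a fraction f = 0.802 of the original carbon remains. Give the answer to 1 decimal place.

δ₀ = (0.01104524/0.01123700 − 1)×1000 = (0.982935 − 1)×1000 = -17.065 permil
α − 1 = ε/1000 = -0.0250
f^(α−1) = 0.802^(-0.0250) = 1.005531
δ_res = (-17.065 + 1000) × 1.005531 − 1000 = 988.372 − 1000 = -11.63 permil

-11.6 permil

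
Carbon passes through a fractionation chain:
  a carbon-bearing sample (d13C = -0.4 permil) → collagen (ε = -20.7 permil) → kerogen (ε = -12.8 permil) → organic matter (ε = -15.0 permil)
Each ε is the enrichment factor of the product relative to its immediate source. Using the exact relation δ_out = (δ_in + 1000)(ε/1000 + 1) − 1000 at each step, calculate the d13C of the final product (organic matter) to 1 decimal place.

-48.1 permil

step 1: δ = (-0.40 + 1000)·(-20.7/1000 + 1) − 1000 = -21.09 permil
step 2: δ = (-21.09 + 1000)·(-12.8/1000 + 1) − 1000 = -33.62 permil
step 3: δ = (-33.62 + 1000)·(-15.0/1000 + 1) − 1000 = -48.12 permil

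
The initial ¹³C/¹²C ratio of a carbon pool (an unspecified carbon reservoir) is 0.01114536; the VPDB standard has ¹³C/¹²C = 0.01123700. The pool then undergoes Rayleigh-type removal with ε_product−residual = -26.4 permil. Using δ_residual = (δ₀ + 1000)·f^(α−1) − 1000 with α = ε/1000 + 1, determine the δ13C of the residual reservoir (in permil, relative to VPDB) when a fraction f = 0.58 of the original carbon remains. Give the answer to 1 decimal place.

δ₀ = (0.01114536/0.01123700 − 1)×1000 = (0.991845 − 1)×1000 = -8.155 permil
α − 1 = ε/1000 = -0.0264
f^(α−1) = 0.58^(-0.0264) = 1.014485
δ_res = (-8.155 + 1000) × 1.014485 − 1000 = 1006.211 − 1000 = 6.21 permil

6.2 permil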